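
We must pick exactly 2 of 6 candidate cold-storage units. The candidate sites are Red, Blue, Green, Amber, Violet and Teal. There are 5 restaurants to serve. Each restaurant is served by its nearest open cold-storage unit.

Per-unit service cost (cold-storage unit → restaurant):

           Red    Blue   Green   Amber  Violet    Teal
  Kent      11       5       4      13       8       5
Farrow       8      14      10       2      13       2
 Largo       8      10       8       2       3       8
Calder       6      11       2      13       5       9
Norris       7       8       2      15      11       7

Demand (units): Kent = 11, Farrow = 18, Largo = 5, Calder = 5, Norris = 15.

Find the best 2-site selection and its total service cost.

With exactly 2 open, each restaurant uses its cheapest among the chosen.
{Green, Amber}: Kent→Green 4·11=44, Farrow→Amber 2·18=36, Largo→Amber 2·5=10, Calder→Green 2·5=10, Norris→Green 2·15=30. Service cost 130.
{Green, Teal}: service cost 160
{Violet, Teal}: service cost 236
Among all 15 size-2 choices, {Green, Amber} is lowest.

Choose Green and Amber; total service cost 130.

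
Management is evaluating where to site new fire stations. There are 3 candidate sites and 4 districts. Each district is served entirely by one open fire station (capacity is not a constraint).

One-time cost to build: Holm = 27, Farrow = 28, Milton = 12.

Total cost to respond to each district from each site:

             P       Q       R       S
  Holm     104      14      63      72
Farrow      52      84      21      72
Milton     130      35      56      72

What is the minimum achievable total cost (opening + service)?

For any fixed open set, each district goes to its cheapest open site; total = fixed + service.
{Holm, Farrow}: P→Farrow 52, Q→Holm 14, R→Farrow 21, S→Holm 72. Service 159; fixed 55; total 214.
{Farrow, Milton}: P→Farrow 52, Q→Milton 35, R→Farrow 21, S→Farrow 72. Service 180; fixed 40; total 220.
{Holm, Farrow, Milton}: P→Farrow 52, Q→Holm 14, R→Farrow 21, S→Holm 72. Service 159; fixed 67; total 226.
{Milton}: P→Milton 130, Q→Milton 35, R→Milton 56, S→Milton 72. Service 293; fixed 12; total 305.
No other subset beats 214.

Minimum total cost: 214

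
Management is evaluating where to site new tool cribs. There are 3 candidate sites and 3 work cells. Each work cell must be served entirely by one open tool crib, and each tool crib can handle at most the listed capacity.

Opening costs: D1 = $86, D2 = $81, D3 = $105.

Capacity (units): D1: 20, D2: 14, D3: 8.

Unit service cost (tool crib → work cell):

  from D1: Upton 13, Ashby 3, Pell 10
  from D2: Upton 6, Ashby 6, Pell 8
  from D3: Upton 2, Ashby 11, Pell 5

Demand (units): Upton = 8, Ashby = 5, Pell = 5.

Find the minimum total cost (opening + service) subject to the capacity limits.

Minimum total cost: 255

Open {D1}: Upton→D1 13·8=104, Ashby→D1 3·5=15, Pell→D1 10·5=50.
Loads: D1 carries 18/20. Service 169; fixed 86; total 255.
Next best feasible plan costs 270.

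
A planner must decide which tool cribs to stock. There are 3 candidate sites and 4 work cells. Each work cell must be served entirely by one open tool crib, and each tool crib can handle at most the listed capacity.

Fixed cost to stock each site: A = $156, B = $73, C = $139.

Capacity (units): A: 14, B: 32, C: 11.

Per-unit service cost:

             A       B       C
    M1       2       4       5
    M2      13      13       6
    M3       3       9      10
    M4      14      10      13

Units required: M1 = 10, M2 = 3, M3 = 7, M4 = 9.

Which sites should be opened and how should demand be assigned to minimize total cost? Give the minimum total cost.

Minimum total cost: 305

Open {B}: M1→B 4·10=40, M2→B 13·3=39, M3→B 9·7=63, M4→B 10·9=90.
Loads: B carries 29/32. Service 232; fixed 73; total 305.
Next best feasible plan costs 419.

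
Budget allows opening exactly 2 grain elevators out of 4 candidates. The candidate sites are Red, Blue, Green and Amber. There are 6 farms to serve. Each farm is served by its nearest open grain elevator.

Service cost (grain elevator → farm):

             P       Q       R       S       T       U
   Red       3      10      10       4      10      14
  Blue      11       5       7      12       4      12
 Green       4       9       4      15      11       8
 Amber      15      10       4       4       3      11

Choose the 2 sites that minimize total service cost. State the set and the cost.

With exactly 2 open, each farm uses its cheapest among the chosen.
{Green, Amber}: P→Green 4, Q→Green 9, R→Green 4, S→Amber 4, T→Amber 3, U→Green 8. Service cost 32.
{Red, Blue}: service cost 35
{Red, Amber}: service cost 35
Among all 6 size-2 choices, {Green, Amber} is lowest.

Choose Green and Amber; total service cost 32.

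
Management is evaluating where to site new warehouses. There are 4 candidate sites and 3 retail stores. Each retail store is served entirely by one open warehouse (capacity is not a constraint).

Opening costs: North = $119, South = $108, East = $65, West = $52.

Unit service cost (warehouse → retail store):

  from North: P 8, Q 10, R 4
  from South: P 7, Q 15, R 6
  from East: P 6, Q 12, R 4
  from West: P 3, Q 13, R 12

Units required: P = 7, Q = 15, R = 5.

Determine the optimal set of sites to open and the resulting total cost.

For any fixed open set, each retail store goes to its cheapest open site; total = fixed + service.
{East}: P→East 6·7=42, Q→East 12·15=180, R→East 4·5=20. Service 242; fixed 65; total 307.
{West}: P→West 3·7=21, Q→West 13·15=195, R→West 12·5=60. Service 276; fixed 52; total 328.
{East, West}: service 221 + fixed 117 = 338
{North, South, East, West}: service 191 + fixed 344 = 535
No other subset beats 307.

Open East only; minimum total cost 307.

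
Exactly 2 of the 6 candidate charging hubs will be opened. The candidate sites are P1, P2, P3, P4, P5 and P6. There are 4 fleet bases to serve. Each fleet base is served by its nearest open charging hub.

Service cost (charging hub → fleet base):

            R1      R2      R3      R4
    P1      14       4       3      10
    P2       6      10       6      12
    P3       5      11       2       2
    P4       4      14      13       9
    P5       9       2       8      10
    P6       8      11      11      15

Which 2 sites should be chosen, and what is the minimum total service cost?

Choose P3 and P5; total service cost 11.

With exactly 2 open, each fleet base uses its cheapest among the chosen.
{P3, P5}: R1→P3 5, R2→P5 2, R3→P3 2, R4→P3 2. Service cost 11.
{P1, P3}: service cost 13
{P2, P3}: service cost 19
Among all 15 size-2 choices, {P3, P5} is lowest.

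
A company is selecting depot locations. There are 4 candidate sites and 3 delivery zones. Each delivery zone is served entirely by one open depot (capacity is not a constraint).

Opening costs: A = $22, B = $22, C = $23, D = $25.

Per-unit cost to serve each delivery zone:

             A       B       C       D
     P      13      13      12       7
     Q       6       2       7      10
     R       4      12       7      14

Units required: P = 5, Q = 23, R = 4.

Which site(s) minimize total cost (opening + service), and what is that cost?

Open A, B and D; minimum total cost 166.

For any fixed open set, each delivery zone goes to its cheapest open site; total = fixed + service.
{A, B, D}: P→D 7·5=35, Q→B 2·23=46, R→A 4·4=16. Service 97; fixed 69; total 166.
{A, B}: service 127 + fixed 44 = 171
{B, D}: service 129 + fixed 47 = 176
{A, B, C, D}: P→D 7·5=35, Q→B 2·23=46, R→A 4·4=16. Service 97; fixed 92; total 189.
(All 15 nonempty subsets were checked; A, B and D is lowest.)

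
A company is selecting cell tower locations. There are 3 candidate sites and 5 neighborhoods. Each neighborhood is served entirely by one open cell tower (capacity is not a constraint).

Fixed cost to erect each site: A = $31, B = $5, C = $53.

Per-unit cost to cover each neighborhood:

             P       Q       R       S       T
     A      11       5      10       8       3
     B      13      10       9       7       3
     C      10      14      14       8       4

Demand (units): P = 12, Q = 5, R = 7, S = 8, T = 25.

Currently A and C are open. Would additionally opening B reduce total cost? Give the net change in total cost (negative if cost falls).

Current service cost with {A, C}: 354.
Adding B: each neighborhood re-picks its cheapest; new service cost 339, saving 15.
Extra fixed cost: 5. Net change = 5 − 15 = -10.
(Totals: 438 → 428.)

Yes — net change −10 (cost falls by 10).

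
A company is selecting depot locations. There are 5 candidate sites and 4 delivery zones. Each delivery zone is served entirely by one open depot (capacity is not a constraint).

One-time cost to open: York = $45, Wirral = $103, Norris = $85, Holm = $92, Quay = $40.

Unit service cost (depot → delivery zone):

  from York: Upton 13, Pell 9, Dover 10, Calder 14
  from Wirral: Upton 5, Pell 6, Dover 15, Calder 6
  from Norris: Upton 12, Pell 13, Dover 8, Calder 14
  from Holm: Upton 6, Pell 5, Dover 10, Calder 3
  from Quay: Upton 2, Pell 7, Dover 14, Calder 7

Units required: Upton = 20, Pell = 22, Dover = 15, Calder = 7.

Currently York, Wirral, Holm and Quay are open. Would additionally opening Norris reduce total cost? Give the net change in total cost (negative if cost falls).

Current service cost with {York, Wirral, Holm, Quay}: 321.
Adding Norris: each delivery zone re-picks its cheapest; new service cost 291, saving 30.
Extra fixed cost: 85. Net change = 85 − 30 = 55.
(Totals: 601 → 656.)

No — net change +55 (cost rises by 55).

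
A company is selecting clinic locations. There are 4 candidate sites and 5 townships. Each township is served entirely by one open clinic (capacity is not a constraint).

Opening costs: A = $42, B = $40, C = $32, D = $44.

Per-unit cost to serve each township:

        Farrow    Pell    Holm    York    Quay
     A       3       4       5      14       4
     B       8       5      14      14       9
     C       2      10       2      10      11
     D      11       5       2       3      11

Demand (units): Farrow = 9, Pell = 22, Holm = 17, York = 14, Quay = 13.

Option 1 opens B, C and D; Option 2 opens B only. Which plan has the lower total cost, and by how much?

Option 1 is cheaper by 336.

Option 1: {B, C, D}: Farrow→C 2·9=18, Pell→B 5·22=110, Holm→C 2·17=34, York→D 3·14=42, Quay→B 9·13=117. Service 321; fixed 116; total 437.
Option 2: {B}: Farrow→B 8·9=72, Pell→B 5·22=110, Holm→B 14·17=238, York→B 14·14=196, Quay→B 9·13=117. Service 733; fixed 40; total 773.
Difference: |437 − 773| = 336.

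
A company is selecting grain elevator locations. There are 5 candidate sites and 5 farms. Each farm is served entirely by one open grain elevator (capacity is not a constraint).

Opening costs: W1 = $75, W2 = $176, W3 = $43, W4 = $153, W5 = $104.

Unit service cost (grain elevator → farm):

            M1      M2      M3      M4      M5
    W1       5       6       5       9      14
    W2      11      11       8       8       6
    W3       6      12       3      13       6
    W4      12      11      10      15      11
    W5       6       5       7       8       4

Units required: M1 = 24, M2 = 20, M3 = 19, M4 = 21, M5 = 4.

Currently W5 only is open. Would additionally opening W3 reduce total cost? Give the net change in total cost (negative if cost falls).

Current service cost with {W5}: 561.
Adding W3: each farm re-picks its cheapest; new service cost 485, saving 76.
Extra fixed cost: 43. Net change = 43 − 76 = -33.
(Totals: 665 → 632.)

Yes — net change −33 (cost falls by 33).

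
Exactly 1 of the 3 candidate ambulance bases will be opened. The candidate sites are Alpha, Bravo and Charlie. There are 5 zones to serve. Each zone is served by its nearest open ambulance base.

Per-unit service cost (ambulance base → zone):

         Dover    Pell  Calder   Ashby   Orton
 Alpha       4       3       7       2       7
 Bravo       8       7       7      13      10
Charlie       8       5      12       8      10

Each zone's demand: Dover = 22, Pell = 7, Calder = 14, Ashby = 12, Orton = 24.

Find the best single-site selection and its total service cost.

Choose Alpha only; total service cost 399.

With exactly 1 open, each zone uses its cheapest among the chosen.
{Alpha}: Dover→Alpha 4·22=88, Pell→Alpha 3·7=21, Calder→Alpha 7·14=98, Ashby→Alpha 2·12=24, Orton→Alpha 7·24=168. Service cost 399.
{Charlie}: service cost 715
{Bravo}: service cost 719
Among all 3 size-1 choices, {Alpha} is lowest.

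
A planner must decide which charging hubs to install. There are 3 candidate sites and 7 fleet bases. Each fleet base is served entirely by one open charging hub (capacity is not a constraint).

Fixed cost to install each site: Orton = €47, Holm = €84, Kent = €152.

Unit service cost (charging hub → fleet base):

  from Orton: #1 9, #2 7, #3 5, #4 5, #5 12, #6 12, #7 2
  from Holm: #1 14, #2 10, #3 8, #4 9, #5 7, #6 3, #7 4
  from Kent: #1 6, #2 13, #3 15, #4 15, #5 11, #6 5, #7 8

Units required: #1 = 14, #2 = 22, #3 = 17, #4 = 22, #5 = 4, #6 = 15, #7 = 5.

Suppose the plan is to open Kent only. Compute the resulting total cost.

Each fleet base is assigned to its cheapest site among the open ones.
{Kent}: #1→Kent 6·14=84, #2→Kent 13·22=286, #3→Kent 15·17=255, #4→Kent 15·22=330, #5→Kent 11·4=44, #6→Kent 5·15=75, #7→Kent 8·5=40. Service 1114; fixed 152; total 1266.

Total cost: 1266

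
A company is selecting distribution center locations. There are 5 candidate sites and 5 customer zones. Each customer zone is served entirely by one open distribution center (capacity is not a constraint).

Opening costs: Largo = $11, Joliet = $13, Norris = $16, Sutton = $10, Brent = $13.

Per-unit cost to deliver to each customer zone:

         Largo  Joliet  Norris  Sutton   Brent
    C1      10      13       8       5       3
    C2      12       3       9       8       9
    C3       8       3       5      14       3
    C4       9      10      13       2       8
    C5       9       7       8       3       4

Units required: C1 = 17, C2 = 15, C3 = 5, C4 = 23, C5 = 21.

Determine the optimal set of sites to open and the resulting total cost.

Open Joliet, Sutton and Brent; minimum total cost 256.

For any fixed open set, each customer zone goes to its cheapest open site; total = fixed + service.
{Joliet, Sutton, Brent}: C1→Brent 3·17=51, C2→Joliet 3·15=45, C3→Joliet 3·5=15, C4→Sutton 2·23=46, C5→Sutton 3·21=63. Service 220; fixed 36; total 256.
{Largo, Joliet, Sutton, Brent}: C1→Brent 3·17=51, C2→Joliet 3·15=45, C3→Joliet 3·5=15, C4→Sutton 2·23=46, C5→Sutton 3·21=63. Service 220; fixed 47; total 267.
{Joliet, Norris, Sutton, Brent}: service 220 + fixed 52 = 272
{Largo, Joliet, Norris, Sutton, Brent}: service 220 + fixed 63 = 283
No other subset beats 256.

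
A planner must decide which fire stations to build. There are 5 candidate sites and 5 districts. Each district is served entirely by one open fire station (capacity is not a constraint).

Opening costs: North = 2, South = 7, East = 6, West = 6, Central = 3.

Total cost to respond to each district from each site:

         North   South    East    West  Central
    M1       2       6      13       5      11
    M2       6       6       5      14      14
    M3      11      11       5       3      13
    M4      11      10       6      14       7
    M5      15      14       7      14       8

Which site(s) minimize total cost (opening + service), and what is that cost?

Open North and East; minimum total cost 33.

For any fixed open set, each district goes to its cheapest open site; total = fixed + service.
{North, East}: M1→North 2, M2→East 5, M3→East 5, M4→East 6, M5→East 7. Service 25; fixed 8; total 33.
{North, East, Central}: service 25 + fixed 11 = 36
{North, East, West}: M1→North 2, M2→East 5, M3→West 3, M4→East 6, M5→East 7. Service 23; fixed 14; total 37.
{North, South, East, West, Central}: service 23 + fixed 24 = 47
No other subset beats 33.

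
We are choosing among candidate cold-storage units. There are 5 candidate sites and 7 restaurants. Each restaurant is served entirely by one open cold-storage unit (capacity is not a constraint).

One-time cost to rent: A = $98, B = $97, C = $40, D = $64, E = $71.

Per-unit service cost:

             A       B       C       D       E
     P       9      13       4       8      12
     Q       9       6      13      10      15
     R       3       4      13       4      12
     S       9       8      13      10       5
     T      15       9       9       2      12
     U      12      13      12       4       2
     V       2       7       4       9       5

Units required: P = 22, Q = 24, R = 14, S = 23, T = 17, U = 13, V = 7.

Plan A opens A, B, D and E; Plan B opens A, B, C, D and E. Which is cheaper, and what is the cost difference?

Plan B is cheaper by 48.

Plan A: {A, B, D, E}: P→D 8·22=176, Q→B 6·24=144, R→A 3·14=42, S→E 5·23=115, T→D 2·17=34, U→E 2·13=26, V→A 2·7=14. Service 551; fixed 330; total 881.
Plan B: {A, B, C, D, E}: P→C 4·22=88, Q→B 6·24=144, R→A 3·14=42, S→E 5·23=115, T→D 2·17=34, U→E 2·13=26, V→A 2·7=14. Service 463; fixed 370; total 833.
Difference: |881 − 833| = 48.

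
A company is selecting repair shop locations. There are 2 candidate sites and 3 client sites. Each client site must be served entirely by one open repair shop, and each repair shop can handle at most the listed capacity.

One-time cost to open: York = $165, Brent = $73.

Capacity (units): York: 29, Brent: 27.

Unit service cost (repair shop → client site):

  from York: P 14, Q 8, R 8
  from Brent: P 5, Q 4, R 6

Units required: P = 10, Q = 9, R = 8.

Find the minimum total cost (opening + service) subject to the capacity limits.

Open {Brent}: P→Brent 5·10=50, Q→Brent 4·9=36, R→Brent 6·8=48.
Loads: Brent carries 27/27. Service 134; fixed 73; total 207.
Next best feasible plan costs 372.

Minimum total cost: 207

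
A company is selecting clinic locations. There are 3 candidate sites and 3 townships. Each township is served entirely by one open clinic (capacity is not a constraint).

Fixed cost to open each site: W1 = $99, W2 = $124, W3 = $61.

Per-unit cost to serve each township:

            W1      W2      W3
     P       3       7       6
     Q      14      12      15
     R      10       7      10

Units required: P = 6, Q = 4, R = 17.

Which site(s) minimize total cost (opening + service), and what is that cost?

Open W3 only; minimum total cost 327.

For any fixed open set, each township goes to its cheapest open site; total = fixed + service.
{W3}: P→W3 6·6=36, Q→W3 15·4=60, R→W3 10·17=170. Service 266; fixed 61; total 327.
{W2}: service 209 + fixed 124 = 333
{W1}: service 244 + fixed 99 = 343
{W1, W2, W3}: P→W1 3·6=18, Q→W2 12·4=48, R→W2 7·17=119. Service 185; fixed 284; total 469.
No other subset beats 327.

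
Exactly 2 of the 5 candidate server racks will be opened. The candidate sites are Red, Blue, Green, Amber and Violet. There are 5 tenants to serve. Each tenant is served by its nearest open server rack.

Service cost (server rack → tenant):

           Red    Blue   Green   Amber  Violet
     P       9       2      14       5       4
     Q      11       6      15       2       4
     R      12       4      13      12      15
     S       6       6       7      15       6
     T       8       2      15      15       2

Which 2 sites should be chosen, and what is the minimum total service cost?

With exactly 2 open, each tenant uses its cheapest among the chosen.
{Blue, Amber}: P→Blue 2, Q→Amber 2, R→Blue 4, S→Blue 6, T→Blue 2. Service cost 16.
{Blue, Violet}: service cost 18
{Red, Blue}: service cost 20
Among all 10 size-2 choices, {Blue, Amber} is lowest.

Choose Blue and Amber; total service cost 16.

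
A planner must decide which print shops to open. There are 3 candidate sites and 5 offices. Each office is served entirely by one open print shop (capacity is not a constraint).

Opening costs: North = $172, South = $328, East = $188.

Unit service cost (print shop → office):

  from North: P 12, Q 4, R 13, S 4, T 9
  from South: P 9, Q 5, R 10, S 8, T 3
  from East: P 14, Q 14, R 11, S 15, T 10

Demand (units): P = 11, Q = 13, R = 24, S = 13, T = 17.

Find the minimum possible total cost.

Minimum total cost: 873

For any fixed open set, each office goes to its cheapest open site; total = fixed + service.
{North}: P→North 12·11=132, Q→North 4·13=52, R→North 13·24=312, S→North 4·13=52, T→North 9·17=153. Service 701; fixed 172; total 873.
{South}: P→South 9·11=99, Q→South 5·13=65, R→South 10·24=240, S→South 8·13=104, T→South 3·17=51. Service 559; fixed 328; total 887.
{North, South}: P→South 9·11=99, Q→North 4·13=52, R→South 10·24=240, S→North 4·13=52, T→South 3·17=51. Service 494; fixed 500; total 994.
{North, South, East}: service 494 + fixed 688 = 1182
No other subset beats 873.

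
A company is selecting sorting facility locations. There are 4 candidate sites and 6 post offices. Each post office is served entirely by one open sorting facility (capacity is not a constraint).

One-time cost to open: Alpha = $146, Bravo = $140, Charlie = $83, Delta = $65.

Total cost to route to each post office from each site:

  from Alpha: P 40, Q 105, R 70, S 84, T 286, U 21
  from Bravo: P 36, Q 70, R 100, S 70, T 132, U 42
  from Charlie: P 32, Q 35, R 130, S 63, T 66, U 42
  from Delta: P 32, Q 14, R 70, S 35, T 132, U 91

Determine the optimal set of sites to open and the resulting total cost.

For any fixed open set, each post office goes to its cheapest open site; total = fixed + service.
{Charlie, Delta}: P→Charlie 32, Q→Delta 14, R→Delta 70, S→Delta 35, T→Charlie 66, U→Charlie 42. Service 259; fixed 148; total 407.
{Delta}: service 374 + fixed 65 = 439
{Charlie}: service 368 + fixed 83 = 451
{Alpha, Bravo, Charlie, Delta}: P→Charlie 32, Q→Delta 14, R→Alpha 70, S→Delta 35, T→Charlie 66, U→Alpha 21. Service 238; fixed 434; total 672.
No other subset beats 407.

Open Charlie and Delta; minimum total cost 407.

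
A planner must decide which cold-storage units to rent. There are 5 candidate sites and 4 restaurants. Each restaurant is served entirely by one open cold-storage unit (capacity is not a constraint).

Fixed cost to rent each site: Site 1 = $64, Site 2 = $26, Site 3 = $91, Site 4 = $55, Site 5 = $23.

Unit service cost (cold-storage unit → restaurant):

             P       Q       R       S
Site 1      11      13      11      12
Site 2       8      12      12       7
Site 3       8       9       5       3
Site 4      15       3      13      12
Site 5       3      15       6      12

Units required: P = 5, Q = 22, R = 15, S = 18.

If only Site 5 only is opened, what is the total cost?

Total cost: 674

Each restaurant is assigned to its cheapest site among the open ones.
{Site 5}: P→Site 5 3·5=15, Q→Site 5 15·22=330, R→Site 5 6·15=90, S→Site 5 12·18=216. Service 651; fixed 23; total 674.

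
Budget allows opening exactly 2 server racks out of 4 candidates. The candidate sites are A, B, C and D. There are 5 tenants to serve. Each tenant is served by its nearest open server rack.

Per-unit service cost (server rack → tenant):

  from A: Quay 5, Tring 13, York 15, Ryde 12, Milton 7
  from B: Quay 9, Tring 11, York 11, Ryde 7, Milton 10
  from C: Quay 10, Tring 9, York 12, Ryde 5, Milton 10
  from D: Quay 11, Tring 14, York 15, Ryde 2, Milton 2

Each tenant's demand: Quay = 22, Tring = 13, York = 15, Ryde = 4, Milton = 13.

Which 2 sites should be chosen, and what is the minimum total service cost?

Choose A and C; total service cost 518.

With exactly 2 open, each tenant uses its cheapest among the chosen.
{A, C}: Quay→A 5·22=110, Tring→C 9·13=117, York→C 12·15=180, Ryde→C 5·4=20, Milton→A 7·13=91. Service cost 518.
{A, B}: service cost 537
{A, D}: service cost 538
Among all 6 size-2 choices, {A, C} is lowest.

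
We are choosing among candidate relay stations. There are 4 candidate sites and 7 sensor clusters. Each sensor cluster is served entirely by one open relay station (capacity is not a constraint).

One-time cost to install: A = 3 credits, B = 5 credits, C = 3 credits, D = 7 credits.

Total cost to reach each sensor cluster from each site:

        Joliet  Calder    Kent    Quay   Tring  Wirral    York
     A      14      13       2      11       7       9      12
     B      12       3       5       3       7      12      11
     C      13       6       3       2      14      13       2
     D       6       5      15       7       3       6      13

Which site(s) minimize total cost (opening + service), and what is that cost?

Open C and D; minimum total cost 37.

For any fixed open set, each sensor cluster goes to its cheapest open site; total = fixed + service.
{C, D}: Joliet→D 6, Calder→D 5, Kent→C 3, Quay→C 2, Tring→D 3, Wirral→D 6, York→C 2. Service 27; fixed 10; total 37.
{A, C, D}: Joliet→D 6, Calder→D 5, Kent→A 2, Quay→C 2, Tring→D 3, Wirral→D 6, York→C 2. Service 26; fixed 13; total 39.
{B, C, D}: service 25 + fixed 15 = 40
{A, B, C, D}: Joliet→D 6, Calder→B 3, Kent→A 2, Quay→C 2, Tring→D 3, Wirral→D 6, York→C 2. Service 24; fixed 18; total 42.
No other subset beats 37.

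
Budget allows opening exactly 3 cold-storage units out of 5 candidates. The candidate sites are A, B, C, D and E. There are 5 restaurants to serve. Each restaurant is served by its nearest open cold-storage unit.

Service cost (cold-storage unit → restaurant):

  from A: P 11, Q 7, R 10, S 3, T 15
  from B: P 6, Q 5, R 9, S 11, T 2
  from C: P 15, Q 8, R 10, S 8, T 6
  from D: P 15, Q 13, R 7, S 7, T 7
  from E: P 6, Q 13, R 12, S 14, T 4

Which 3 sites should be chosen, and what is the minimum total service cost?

Choose A, B and D; total service cost 23.

With exactly 3 open, each restaurant uses its cheapest among the chosen.
{A, B, D}: P→B 6, Q→B 5, R→D 7, S→A 3, T→B 2. Service cost 23.
{A, B, C}: service cost 25
{A, B, E}: service cost 25
Among all 10 size-3 choices, {A, B, D} is lowest.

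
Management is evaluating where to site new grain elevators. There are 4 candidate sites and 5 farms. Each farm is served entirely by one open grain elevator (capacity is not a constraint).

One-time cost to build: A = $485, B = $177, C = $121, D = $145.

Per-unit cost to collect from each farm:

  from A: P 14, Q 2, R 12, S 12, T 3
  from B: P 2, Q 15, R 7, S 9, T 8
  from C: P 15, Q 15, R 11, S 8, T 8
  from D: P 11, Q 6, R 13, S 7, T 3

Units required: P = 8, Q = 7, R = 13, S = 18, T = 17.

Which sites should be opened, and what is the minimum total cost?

For any fixed open set, each farm goes to its cheapest open site; total = fixed + service.
{D}: P→D 11·8=88, Q→D 6·7=42, R→D 13·13=169, S→D 7·18=126, T→D 3·17=51. Service 476; fixed 145; total 621.
{B, D}: service 326 + fixed 322 = 648
{B}: P→B 2·8=16, Q→B 15·7=105, R→B 7·13=91, S→B 9·18=162, T→B 8·17=136. Service 510; fixed 177; total 687.
{A, B, C, D}: service 298 + fixed 928 = 1226
No other subset beats 621.

Open D only; minimum total cost 621.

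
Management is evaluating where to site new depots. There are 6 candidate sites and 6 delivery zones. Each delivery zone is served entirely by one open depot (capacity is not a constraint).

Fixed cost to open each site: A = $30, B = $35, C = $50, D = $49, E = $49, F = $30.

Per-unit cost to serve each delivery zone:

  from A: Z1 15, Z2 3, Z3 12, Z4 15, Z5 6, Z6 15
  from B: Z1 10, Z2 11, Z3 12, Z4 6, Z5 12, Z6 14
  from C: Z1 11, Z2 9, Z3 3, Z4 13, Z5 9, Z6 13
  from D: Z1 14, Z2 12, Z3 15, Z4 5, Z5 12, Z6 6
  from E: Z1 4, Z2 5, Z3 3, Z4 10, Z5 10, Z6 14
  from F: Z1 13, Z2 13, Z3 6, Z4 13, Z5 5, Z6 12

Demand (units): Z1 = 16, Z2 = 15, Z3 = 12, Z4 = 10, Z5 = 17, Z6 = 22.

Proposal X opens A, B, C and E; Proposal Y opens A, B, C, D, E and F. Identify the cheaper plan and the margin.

Proposal Y is cheaper by 102.

Proposal X: {A, B, C, E}: Z1→E 4·16=64, Z2→A 3·15=45, Z3→C 3·12=36, Z4→B 6·10=60, Z5→A 6·17=102, Z6→C 13·22=286. Service 593; fixed 164; total 757.
Proposal Y: {A, B, C, D, E, F}: Z1→E 4·16=64, Z2→A 3·15=45, Z3→C 3·12=36, Z4→D 5·10=50, Z5→F 5·17=85, Z6→D 6·22=132. Service 412; fixed 243; total 655.
Difference: |757 − 655| = 102.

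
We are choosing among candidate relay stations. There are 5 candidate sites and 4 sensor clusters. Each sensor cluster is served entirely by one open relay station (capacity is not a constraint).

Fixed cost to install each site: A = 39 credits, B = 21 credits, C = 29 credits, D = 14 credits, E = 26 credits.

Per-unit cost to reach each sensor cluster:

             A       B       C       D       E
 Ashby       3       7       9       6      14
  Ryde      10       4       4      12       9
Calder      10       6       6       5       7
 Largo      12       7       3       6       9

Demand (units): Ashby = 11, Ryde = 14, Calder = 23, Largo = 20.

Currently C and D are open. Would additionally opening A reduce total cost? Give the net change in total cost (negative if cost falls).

No — net change +6 (cost rises by 6).

Current service cost with {C, D}: 297.
Adding A: each sensor cluster re-picks its cheapest; new service cost 264, saving 33.
Extra fixed cost: 39. Net change = 39 − 33 = 6.
(Totals: 340 → 346.)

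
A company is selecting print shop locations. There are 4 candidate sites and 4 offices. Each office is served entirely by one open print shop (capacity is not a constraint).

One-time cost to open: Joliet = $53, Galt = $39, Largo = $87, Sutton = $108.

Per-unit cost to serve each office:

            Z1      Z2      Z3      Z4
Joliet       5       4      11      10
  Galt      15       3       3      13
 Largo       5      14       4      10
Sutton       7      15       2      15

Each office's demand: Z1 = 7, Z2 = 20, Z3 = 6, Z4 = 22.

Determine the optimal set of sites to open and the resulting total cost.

For any fixed open set, each office goes to its cheapest open site; total = fixed + service.
{Joliet, Galt}: Z1→Joliet 5·7=35, Z2→Galt 3·20=60, Z3→Galt 3·6=18, Z4→Joliet 10·22=220. Service 333; fixed 92; total 425.
{Joliet}: service 401 + fixed 53 = 454
{Galt, Largo}: Z1→Largo 5·7=35, Z2→Galt 3·20=60, Z3→Galt 3·6=18, Z4→Largo 10·22=220. Service 333; fixed 126; total 459.
{Joliet, Galt, Largo, Sutton}: service 327 + fixed 287 = 614
(All 15 nonempty subsets were checked; Joliet and Galt is lowest.)

Open Joliet and Galt; minimum total cost 425.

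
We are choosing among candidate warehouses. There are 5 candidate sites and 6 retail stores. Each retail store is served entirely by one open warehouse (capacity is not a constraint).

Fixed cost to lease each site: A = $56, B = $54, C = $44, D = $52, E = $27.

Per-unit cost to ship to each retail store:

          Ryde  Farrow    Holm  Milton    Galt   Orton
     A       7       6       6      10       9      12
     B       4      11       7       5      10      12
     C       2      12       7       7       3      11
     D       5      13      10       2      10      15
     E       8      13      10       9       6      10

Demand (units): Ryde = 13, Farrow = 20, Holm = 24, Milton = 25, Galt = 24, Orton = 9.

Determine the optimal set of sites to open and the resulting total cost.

Open A, C and D; minimum total cost 663.

For any fixed open set, each retail store goes to its cheapest open site; total = fixed + service.
{A, C, D}: Ryde→C 2·13=26, Farrow→A 6·20=120, Holm→A 6·24=144, Milton→D 2·25=50, Galt→C 3·24=72, Orton→C 11·9=99. Service 511; fixed 152; total 663.
{A, C, D, E}: service 502 + fixed 179 = 681
{A, B, C, D}: Ryde→C 2·13=26, Farrow→A 6·20=120, Holm→A 6·24=144, Milton→D 2·25=50, Galt→C 3·24=72, Orton→C 11·9=99. Service 511; fixed 206; total 717.
{A, B, C, D, E}: service 502 + fixed 233 = 735
No other subset beats 663.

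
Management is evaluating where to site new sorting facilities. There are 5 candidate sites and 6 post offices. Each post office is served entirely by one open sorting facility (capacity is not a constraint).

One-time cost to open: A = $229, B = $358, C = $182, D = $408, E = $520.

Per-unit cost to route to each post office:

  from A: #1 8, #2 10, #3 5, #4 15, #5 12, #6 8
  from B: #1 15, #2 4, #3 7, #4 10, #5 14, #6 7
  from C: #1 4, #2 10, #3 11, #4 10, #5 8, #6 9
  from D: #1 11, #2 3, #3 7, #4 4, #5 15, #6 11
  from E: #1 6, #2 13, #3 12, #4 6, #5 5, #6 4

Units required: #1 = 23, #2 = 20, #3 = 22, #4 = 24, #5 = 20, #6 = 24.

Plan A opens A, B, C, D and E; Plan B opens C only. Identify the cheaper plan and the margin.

Plan B is cheaper by 919.

Plan A: {A, B, C, D, E}: #1→C 4·23=92, #2→D 3·20=60, #3→A 5·22=110, #4→D 4·24=96, #5→E 5·20=100, #6→E 4·24=96. Service 554; fixed 1697; total 2251.
Plan B: {C}: #1→C 4·23=92, #2→C 10·20=200, #3→C 11·22=242, #4→C 10·24=240, #5→C 8·20=160, #6→C 9·24=216. Service 1150; fixed 182; total 1332.
Difference: |2251 − 1332| = 919.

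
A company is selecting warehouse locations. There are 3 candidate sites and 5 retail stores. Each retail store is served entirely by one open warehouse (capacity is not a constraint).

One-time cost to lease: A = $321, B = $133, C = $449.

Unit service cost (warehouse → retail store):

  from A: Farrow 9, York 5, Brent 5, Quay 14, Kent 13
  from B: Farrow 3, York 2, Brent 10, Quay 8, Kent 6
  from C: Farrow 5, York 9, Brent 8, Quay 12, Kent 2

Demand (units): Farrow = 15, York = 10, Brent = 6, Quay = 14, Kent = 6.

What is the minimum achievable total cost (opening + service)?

For any fixed open set, each retail store goes to its cheapest open site; total = fixed + service.
{B}: Farrow→B 3·15=45, York→B 2·10=20, Brent→B 10·6=60, Quay→B 8·14=112, Kent→B 6·6=36. Service 273; fixed 133; total 406.
{A, B}: service 243 + fixed 454 = 697
{A}: service 489 + fixed 321 = 810
{A, B, C}: service 219 + fixed 903 = 1122
(All 7 nonempty subsets were checked; B only is lowest.)

Minimum total cost: 406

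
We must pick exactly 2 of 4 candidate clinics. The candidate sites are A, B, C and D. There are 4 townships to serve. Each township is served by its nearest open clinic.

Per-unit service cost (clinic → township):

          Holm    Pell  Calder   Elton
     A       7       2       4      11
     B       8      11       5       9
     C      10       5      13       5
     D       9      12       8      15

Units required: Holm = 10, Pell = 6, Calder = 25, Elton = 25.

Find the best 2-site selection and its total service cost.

Choose A and C; total service cost 307.

With exactly 2 open, each township uses its cheapest among the chosen.
{A, C}: Holm→A 7·10=70, Pell→A 2·6=12, Calder→A 4·25=100, Elton→C 5·25=125. Service cost 307.
{B, C}: service cost 360
{A, B}: service cost 407
Among all 6 size-2 choices, {A, C} is lowest.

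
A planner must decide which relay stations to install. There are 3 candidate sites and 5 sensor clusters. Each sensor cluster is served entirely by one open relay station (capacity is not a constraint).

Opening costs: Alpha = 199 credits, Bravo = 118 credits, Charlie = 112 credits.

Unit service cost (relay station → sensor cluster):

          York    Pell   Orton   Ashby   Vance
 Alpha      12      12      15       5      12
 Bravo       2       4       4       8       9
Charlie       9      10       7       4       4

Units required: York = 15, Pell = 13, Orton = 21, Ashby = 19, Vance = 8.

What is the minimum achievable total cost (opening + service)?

For any fixed open set, each sensor cluster goes to its cheapest open site; total = fixed + service.
{Bravo, Charlie}: York→Bravo 2·15=30, Pell→Bravo 4·13=52, Orton→Bravo 4·21=84, Ashby→Charlie 4·19=76, Vance→Charlie 4·8=32. Service 274; fixed 230; total 504.
{Bravo}: York→Bravo 2·15=30, Pell→Bravo 4·13=52, Orton→Bravo 4·21=84, Ashby→Bravo 8·19=152, Vance→Bravo 9·8=72. Service 390; fixed 118; total 508.
{Charlie}: York→Charlie 9·15=135, Pell→Charlie 10·13=130, Orton→Charlie 7·21=147, Ashby→Charlie 4·19=76, Vance→Charlie 4·8=32. Service 520; fixed 112; total 632.
{Alpha, Bravo, Charlie}: York→Bravo 2·15=30, Pell→Bravo 4·13=52, Orton→Bravo 4·21=84, Ashby→Charlie 4·19=76, Vance→Charlie 4·8=32. Service 274; fixed 429; total 703.
No other subset beats 504.

Minimum total cost: 504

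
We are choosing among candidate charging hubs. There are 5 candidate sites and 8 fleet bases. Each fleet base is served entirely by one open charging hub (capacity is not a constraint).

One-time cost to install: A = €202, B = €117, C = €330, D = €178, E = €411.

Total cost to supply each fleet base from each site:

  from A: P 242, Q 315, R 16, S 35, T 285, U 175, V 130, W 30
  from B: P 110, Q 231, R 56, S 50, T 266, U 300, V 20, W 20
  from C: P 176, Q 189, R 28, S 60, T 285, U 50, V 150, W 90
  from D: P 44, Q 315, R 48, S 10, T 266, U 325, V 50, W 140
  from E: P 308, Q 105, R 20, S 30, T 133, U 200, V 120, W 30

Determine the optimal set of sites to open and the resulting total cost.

Open B and E; minimum total cost 1166.

For any fixed open set, each fleet base goes to its cheapest open site; total = fixed + service.
{B, E}: P→B 110, Q→E 105, R→E 20, S→E 30, T→E 133, U→E 200, V→B 20, W→B 20. Service 638; fixed 528; total 1166.
{B}: P→B 110, Q→B 231, R→B 56, S→B 50, T→B 266, U→B 300, V→B 20, W→B 20. Service 1053; fixed 117; total 1170.
{B, C}: P→B 110, Q→C 189, R→C 28, S→B 50, T→B 266, U→C 50, V→B 20, W→B 20. Service 733; fixed 447; total 1180.
{A, B, C, D, E}: service 398 + fixed 1238 = 1636
No other subset beats 1166.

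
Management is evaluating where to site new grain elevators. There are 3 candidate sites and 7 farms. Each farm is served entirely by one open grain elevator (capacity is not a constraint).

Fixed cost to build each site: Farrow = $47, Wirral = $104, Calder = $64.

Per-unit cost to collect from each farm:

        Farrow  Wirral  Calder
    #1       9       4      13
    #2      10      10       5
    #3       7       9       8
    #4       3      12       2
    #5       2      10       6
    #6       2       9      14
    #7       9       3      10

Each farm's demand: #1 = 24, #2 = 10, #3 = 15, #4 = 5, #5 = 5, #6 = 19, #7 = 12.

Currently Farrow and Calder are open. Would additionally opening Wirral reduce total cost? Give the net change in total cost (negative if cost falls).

Yes — net change −88 (cost falls by 88).

Current service cost with {Farrow, Calder}: 537.
Adding Wirral: each farm re-picks its cheapest; new service cost 345, saving 192.
Extra fixed cost: 104. Net change = 104 − 192 = -88.
(Totals: 648 → 560.)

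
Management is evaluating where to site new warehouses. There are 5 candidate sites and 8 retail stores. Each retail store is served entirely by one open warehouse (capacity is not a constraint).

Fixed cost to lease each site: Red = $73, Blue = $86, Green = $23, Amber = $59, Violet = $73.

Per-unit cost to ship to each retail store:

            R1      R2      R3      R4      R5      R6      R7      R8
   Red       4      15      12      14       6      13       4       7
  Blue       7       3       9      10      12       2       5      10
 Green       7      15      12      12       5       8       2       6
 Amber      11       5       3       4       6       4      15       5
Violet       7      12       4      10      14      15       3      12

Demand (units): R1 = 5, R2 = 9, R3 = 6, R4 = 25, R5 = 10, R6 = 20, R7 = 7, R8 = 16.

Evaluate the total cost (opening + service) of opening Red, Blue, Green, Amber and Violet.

Total cost: 663

Each retail store is assigned to its cheapest site among the open ones.
{Red, Blue, Green, Amber, Violet}: R1→Red 4·5=20, R2→Blue 3·9=27, R3→Amber 3·6=18, R4→Amber 4·25=100, R5→Green 5·10=50, R6→Blue 2·20=40, R7→Green 2·7=14, R8→Amber 5·16=80. Service 349; fixed 314; total 663.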